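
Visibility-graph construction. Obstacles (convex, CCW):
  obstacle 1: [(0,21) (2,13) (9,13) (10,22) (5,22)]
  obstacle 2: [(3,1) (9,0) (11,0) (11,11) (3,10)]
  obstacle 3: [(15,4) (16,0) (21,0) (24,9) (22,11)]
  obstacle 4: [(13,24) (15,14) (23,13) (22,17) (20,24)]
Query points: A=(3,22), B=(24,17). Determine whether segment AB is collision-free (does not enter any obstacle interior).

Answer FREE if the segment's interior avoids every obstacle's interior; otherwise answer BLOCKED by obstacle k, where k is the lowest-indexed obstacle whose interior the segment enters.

Obstacle 1 [(0,21) (2,13) (9,13) (10,22) (5,22)]:
  edge (0,21)–(2,13): clear
  edge (2,13)–(9,13): clear
  edge (9,13)–(10,22): crosses AB
  edge (10,22)–(5,22): clear
  edge (5,22)–(0,21): crosses AB
  → BLOCKED
Obstacle 2 [(3,1) (9,0) (11,0) (11,11) (3,10)]:
  edge (3,1)–(9,0): clear
  edge (9,0)–(11,0): clear
  edge (11,0)–(11,11): clear
  edge (11,11)–(3,10): clear
  edge (3,10)–(3,1): clear
  midpoint (27/2,39/2) outside
  → clear
Obstacle 3 [(15,4) (16,0) (21,0) (24,9) (22,11)]:
  edge (15,4)–(16,0): clear
  edge (16,0)–(21,0): clear
  edge (21,0)–(24,9): clear
  edge (24,9)–(22,11): clear
  edge (22,11)–(15,4): clear
  midpoint (27/2,39/2) outside
  → clear
Obstacle 4 [(13,24) (15,14) (23,13) (22,17) (20,24)]:
  edge (13,24)–(15,14): crosses AB
  edge (15,14)–(23,13): clear
  edge (23,13)–(22,17): clear
  edge (22,17)–(20,24): crosses AB
  edge (20,24)–(13,24): clear
  → BLOCKED

BLOCKED by obstacle 1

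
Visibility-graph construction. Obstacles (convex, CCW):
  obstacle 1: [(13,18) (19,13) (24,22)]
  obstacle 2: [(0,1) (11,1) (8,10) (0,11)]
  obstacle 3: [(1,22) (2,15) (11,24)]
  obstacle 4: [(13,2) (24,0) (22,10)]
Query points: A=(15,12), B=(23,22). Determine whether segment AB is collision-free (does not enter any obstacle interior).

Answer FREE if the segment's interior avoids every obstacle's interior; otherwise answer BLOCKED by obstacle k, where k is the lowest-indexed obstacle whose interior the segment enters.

Obstacle 1 [(13,18) (19,13) (24,22)]:
  edge (13,18)–(19,13): crosses AB
  edge (19,13)–(24,22): clear
  edge (24,22)–(13,18): crosses AB
  → BLOCKED
Obstacle 2 [(0,1) (11,1) (8,10) (0,11)]:
  edge (0,1)–(11,1): clear
  edge (11,1)–(8,10): clear
  edge (8,10)–(0,11): clear
  edge (0,11)–(0,1): clear
  midpoint (19,17) outside
  → clear
Obstacle 3 [(1,22) (2,15) (11,24)]:
  edge (1,22)–(2,15): clear
  edge (2,15)–(11,24): clear
  edge (11,24)–(1,22): clear
  midpoint (19,17) outside
  → clear
Obstacle 4 [(13,2) (24,0) (22,10)]:
  edge (13,2)–(24,0): clear
  edge (24,0)–(22,10): clear
  edge (22,10)–(13,2): clear
  midpoint (19,17) outside
  → clear

BLOCKED by obstacle 1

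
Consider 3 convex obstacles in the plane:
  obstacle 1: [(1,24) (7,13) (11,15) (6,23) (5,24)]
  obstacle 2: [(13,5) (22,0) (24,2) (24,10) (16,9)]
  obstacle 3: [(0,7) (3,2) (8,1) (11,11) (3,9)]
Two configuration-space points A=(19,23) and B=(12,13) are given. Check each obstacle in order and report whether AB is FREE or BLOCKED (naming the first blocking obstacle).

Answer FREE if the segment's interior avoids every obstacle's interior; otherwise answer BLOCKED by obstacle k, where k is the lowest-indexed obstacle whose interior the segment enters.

FREE

Obstacle 1 [(1,24) (7,13) (11,15) (6,23) (5,24)]:
  edge (1,24)–(7,13): clear
  edge (7,13)–(11,15): clear
  edge (11,15)–(6,23): clear
  edge (6,23)–(5,24): clear
  edge (5,24)–(1,24): clear
  midpoint (31/2,18) outside
  → clear
Obstacle 2 [(13,5) (22,0) (24,2) (24,10) (16,9)]:
  edge (13,5)–(22,0): clear
  edge (22,0)–(24,2): clear
  edge (24,2)–(24,10): clear
  edge (24,10)–(16,9): clear
  edge (16,9)–(13,5): clear
  midpoint (31/2,18) outside
  → clear
Obstacle 3 [(0,7) (3,2) (8,1) (11,11) (3,9)]:
  edge (0,7)–(3,2): clear
  edge (3,2)–(8,1): clear
  edge (8,1)–(11,11): clear
  edge (11,11)–(3,9): clear
  edge (3,9)–(0,7): clear
  midpoint (31/2,18) outside
  → clear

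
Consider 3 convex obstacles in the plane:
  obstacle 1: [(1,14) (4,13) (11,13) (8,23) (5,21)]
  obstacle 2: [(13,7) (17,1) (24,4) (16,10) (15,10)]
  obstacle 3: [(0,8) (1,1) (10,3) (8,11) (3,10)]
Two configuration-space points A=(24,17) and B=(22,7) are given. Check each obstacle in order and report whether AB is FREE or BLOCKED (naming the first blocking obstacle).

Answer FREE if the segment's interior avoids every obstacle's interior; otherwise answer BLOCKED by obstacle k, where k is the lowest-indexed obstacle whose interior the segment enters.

FREE

Obstacle 1 [(1,14) (4,13) (11,13) (8,23) (5,21)]:
  edge (1,14)–(4,13): clear
  edge (4,13)–(11,13): clear
  edge (11,13)–(8,23): clear
  edge (8,23)–(5,21): clear
  edge (5,21)–(1,14): clear
  midpoint (23,12) outside
  → clear
Obstacle 2 [(13,7) (17,1) (24,4) (16,10) (15,10)]:
  edge (13,7)–(17,1): clear
  edge (17,1)–(24,4): clear
  edge (24,4)–(16,10): clear
  edge (16,10)–(15,10): clear
  edge (15,10)–(13,7): clear
  midpoint (23,12) outside
  → clear
Obstacle 3 [(0,8) (1,1) (10,3) (8,11) (3,10)]:
  edge (0,8)–(1,1): clear
  edge (1,1)–(10,3): clear
  edge (10,3)–(8,11): clear
  edge (8,11)–(3,10): clear
  edge (3,10)–(0,8): clear
  midpoint (23,12) outside
  → clear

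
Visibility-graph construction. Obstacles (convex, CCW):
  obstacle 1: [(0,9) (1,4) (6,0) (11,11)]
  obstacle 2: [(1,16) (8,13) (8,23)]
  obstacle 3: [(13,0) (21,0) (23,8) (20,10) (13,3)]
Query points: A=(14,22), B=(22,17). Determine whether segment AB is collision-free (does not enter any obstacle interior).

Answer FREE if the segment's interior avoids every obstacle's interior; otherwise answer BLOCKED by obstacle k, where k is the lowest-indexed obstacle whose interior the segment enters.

FREE

Obstacle 1 [(0,9) (1,4) (6,0) (11,11)]:
  edge (0,9)–(1,4): clear
  edge (1,4)–(6,0): clear
  edge (6,0)–(11,11): clear
  edge (11,11)–(0,9): clear
  midpoint (18,39/2) outside
  → clear
Obstacle 2 [(1,16) (8,13) (8,23)]:
  edge (1,16)–(8,13): clear
  edge (8,13)–(8,23): clear
  edge (8,23)–(1,16): clear
  midpoint (18,39/2) outside
  → clear
Obstacle 3 [(13,0) (21,0) (23,8) (20,10) (13,3)]:
  edge (13,0)–(21,0): clear
  edge (21,0)–(23,8): clear
  edge (23,8)–(20,10): clear
  edge (20,10)–(13,3): clear
  edge (13,3)–(13,0): clear
  midpoint (18,39/2) outside
  → clear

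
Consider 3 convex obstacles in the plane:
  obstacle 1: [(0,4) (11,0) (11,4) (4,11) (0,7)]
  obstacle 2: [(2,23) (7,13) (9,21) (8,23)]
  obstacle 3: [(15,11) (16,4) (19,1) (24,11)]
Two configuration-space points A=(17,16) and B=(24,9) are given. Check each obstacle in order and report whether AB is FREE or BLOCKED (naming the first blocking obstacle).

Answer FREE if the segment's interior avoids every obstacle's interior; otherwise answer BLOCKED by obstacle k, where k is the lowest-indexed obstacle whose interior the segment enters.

BLOCKED by obstacle 3

Obstacle 1 [(0,4) (11,0) (11,4) (4,11) (0,7)]:
  edge (0,4)–(11,0): clear
  edge (11,0)–(11,4): clear
  edge (11,4)–(4,11): clear
  edge (4,11)–(0,7): clear
  edge (0,7)–(0,4): clear
  midpoint (41/2,25/2) outside
  → clear
Obstacle 2 [(2,23) (7,13) (9,21) (8,23)]:
  edge (2,23)–(7,13): clear
  edge (7,13)–(9,21): clear
  edge (9,21)–(8,23): clear
  edge (8,23)–(2,23): clear
  midpoint (41/2,25/2) outside
  → clear
Obstacle 3 [(15,11) (16,4) (19,1) (24,11)]:
  edge (15,11)–(16,4): clear
  edge (16,4)–(19,1): clear
  edge (19,1)–(24,11): crosses AB
  edge (24,11)–(15,11): crosses AB
  → BLOCKED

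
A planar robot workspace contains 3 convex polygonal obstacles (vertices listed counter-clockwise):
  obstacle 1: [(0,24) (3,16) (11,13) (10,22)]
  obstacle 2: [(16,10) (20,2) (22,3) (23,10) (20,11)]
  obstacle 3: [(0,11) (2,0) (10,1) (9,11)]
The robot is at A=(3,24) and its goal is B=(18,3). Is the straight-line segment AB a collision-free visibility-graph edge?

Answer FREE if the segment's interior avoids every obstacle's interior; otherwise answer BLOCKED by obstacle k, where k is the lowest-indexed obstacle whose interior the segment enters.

Obstacle 1 [(0,24) (3,16) (11,13) (10,22)]:
  edge (0,24)–(3,16): clear
  edge (3,16)–(11,13): crosses AB
  edge (11,13)–(10,22): clear
  edge (10,22)–(0,24): crosses AB
  → BLOCKED
Obstacle 2 [(16,10) (20,2) (22,3) (23,10) (20,11)]:
  edge (16,10)–(20,2): clear
  edge (20,2)–(22,3): clear
  edge (22,3)–(23,10): clear
  edge (23,10)–(20,11): clear
  edge (20,11)–(16,10): clear
  midpoint (21/2,27/2) outside
  → clear
Obstacle 3 [(0,11) (2,0) (10,1) (9,11)]:
  edge (0,11)–(2,0): clear
  edge (2,0)–(10,1): clear
  edge (10,1)–(9,11): clear
  edge (9,11)–(0,11): clear
  midpoint (21/2,27/2) outside
  → clear

BLOCKED by obstacle 1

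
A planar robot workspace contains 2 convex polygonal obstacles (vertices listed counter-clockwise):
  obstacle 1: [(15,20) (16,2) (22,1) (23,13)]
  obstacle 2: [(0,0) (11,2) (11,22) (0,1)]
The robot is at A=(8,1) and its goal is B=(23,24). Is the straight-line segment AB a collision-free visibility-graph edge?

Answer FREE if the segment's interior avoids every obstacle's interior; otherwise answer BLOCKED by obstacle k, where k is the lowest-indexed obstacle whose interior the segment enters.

Obstacle 1 [(15,20) (16,2) (22,1) (23,13)]:
  edge (15,20)–(16,2): crosses AB
  edge (16,2)–(22,1): clear
  edge (22,1)–(23,13): clear
  edge (23,13)–(15,20): crosses AB
  → BLOCKED
Obstacle 2 [(0,0) (11,2) (11,22) (0,1)]:
  edge (0,0)–(11,2): crosses AB
  edge (11,2)–(11,22): crosses AB
  edge (11,22)–(0,1): clear
  edge (0,1)–(0,0): clear
  → BLOCKED

BLOCKED by obstacle 1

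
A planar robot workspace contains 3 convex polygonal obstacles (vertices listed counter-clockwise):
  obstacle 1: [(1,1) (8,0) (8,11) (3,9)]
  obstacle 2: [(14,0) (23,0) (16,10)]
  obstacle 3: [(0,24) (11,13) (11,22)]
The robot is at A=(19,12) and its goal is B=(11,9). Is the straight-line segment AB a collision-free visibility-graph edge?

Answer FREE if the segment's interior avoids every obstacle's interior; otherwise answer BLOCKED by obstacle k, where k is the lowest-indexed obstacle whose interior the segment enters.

FREE

Obstacle 1 [(1,1) (8,0) (8,11) (3,9)]:
  edge (1,1)–(8,0): clear
  edge (8,0)–(8,11): clear
  edge (8,11)–(3,9): clear
  edge (3,9)–(1,1): clear
  midpoint (15,21/2) outside
  → clear
Obstacle 2 [(14,0) (23,0) (16,10)]:
  edge (14,0)–(23,0): clear
  edge (23,0)–(16,10): clear
  edge (16,10)–(14,0): clear
  midpoint (15,21/2) outside
  → clear
Obstacle 3 [(0,24) (11,13) (11,22)]:
  edge (0,24)–(11,13): clear
  edge (11,13)–(11,22): clear
  edge (11,22)–(0,24): clear
  midpoint (15,21/2) outside
  → clear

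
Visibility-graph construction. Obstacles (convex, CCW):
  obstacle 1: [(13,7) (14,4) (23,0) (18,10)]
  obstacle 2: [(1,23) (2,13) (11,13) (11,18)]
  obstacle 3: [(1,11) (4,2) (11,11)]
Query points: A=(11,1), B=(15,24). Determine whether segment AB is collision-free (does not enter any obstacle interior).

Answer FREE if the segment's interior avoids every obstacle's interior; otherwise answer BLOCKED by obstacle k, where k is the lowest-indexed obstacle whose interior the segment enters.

Obstacle 1 [(13,7) (14,4) (23,0) (18,10)]:
  edge (13,7)–(14,4): clear
  edge (14,4)–(23,0): clear
  edge (23,0)–(18,10): clear
  edge (18,10)–(13,7): clear
  midpoint (13,25/2) outside
  → clear
Obstacle 2 [(1,23) (2,13) (11,13) (11,18)]:
  edge (1,23)–(2,13): clear
  edge (2,13)–(11,13): clear
  edge (11,13)–(11,18): clear
  edge (11,18)–(1,23): clear
  midpoint (13,25/2) outside
  → clear
Obstacle 3 [(1,11) (4,2) (11,11)]:
  edge (1,11)–(4,2): clear
  edge (4,2)–(11,11): clear
  edge (11,11)–(1,11): clear
  midpoint (13,25/2) outside
  → clear

FREE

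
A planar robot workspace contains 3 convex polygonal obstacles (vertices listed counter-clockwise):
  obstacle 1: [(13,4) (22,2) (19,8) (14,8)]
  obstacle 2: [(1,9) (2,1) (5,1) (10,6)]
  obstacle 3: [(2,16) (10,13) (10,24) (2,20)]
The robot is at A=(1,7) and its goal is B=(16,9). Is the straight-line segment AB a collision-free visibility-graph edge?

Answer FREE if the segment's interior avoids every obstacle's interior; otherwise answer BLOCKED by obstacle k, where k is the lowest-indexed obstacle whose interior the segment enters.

BLOCKED by obstacle 2

Obstacle 1 [(13,4) (22,2) (19,8) (14,8)]:
  edge (13,4)–(22,2): clear
  edge (22,2)–(19,8): clear
  edge (19,8)–(14,8): clear
  edge (14,8)–(13,4): clear
  midpoint (17/2,8) outside
  → clear
Obstacle 2 [(1,9) (2,1) (5,1) (10,6)]:
  edge (1,9)–(2,1): crosses AB
  edge (2,1)–(5,1): clear
  edge (5,1)–(10,6): clear
  edge (10,6)–(1,9): crosses AB
  → BLOCKED
Obstacle 3 [(2,16) (10,13) (10,24) (2,20)]:
  edge (2,16)–(10,13): clear
  edge (10,13)–(10,24): clear
  edge (10,24)–(2,20): clear
  edge (2,20)–(2,16): clear
  midpoint (17/2,8) outside
  → clear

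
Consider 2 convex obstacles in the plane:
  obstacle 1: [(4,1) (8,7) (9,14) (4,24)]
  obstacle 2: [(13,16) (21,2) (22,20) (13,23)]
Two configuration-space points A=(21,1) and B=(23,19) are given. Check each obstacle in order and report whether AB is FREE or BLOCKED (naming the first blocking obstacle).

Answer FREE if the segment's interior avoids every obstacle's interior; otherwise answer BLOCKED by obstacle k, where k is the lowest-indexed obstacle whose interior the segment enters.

Obstacle 1 [(4,1) (8,7) (9,14) (4,24)]:
  edge (4,1)–(8,7): clear
  edge (8,7)–(9,14): clear
  edge (9,14)–(4,24): clear
  edge (4,24)–(4,1): clear
  midpoint (22,10) outside
  → clear
Obstacle 2 [(13,16) (21,2) (22,20) (13,23)]:
  edge (13,16)–(21,2): clear
  edge (21,2)–(22,20): clear
  edge (22,20)–(13,23): clear
  edge (13,23)–(13,16): clear
  midpoint (22,10) outside
  → clear

FREE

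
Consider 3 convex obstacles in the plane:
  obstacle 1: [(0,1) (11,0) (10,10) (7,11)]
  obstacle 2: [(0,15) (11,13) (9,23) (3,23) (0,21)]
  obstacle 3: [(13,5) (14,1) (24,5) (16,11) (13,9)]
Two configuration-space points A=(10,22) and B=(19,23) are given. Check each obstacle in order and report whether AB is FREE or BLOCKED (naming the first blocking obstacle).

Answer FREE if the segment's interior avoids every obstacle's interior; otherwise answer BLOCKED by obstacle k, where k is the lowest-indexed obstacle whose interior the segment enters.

Obstacle 1 [(0,1) (11,0) (10,10) (7,11)]:
  edge (0,1)–(11,0): clear
  edge (11,0)–(10,10): clear
  edge (10,10)–(7,11): clear
  edge (7,11)–(0,1): clear
  midpoint (29/2,45/2) outside
  → clear
Obstacle 2 [(0,15) (11,13) (9,23) (3,23) (0,21)]:
  edge (0,15)–(11,13): clear
  edge (11,13)–(9,23): clear
  edge (9,23)–(3,23): clear
  edge (3,23)–(0,21): clear
  edge (0,21)–(0,15): clear
  midpoint (29/2,45/2) outside
  → clear
Obstacle 3 [(13,5) (14,1) (24,5) (16,11) (13,9)]:
  edge (13,5)–(14,1): clear
  edge (14,1)–(24,5): clear
  edge (24,5)–(16,11): clear
  edge (16,11)–(13,9): clear
  edge (13,9)–(13,5): clear
  midpoint (29/2,45/2) outside
  → clear

FREE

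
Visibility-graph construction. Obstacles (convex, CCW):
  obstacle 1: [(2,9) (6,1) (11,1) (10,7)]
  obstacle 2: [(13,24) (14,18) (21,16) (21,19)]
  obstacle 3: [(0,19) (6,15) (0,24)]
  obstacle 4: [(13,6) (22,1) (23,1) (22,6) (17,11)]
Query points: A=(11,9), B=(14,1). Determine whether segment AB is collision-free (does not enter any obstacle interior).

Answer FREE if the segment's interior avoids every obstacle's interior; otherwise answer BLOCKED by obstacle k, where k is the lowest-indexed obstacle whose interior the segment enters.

Obstacle 1 [(2,9) (6,1) (11,1) (10,7)]:
  edge (2,9)–(6,1): clear
  edge (6,1)–(11,1): clear
  edge (11,1)–(10,7): clear
  edge (10,7)–(2,9): clear
  midpoint (25/2,5) outside
  → clear
Obstacle 2 [(13,24) (14,18) (21,16) (21,19)]:
  edge (13,24)–(14,18): clear
  edge (14,18)–(21,16): clear
  edge (21,16)–(21,19): clear
  edge (21,19)–(13,24): clear
  midpoint (25/2,5) outside
  → clear
Obstacle 3 [(0,19) (6,15) (0,24)]:
  edge (0,19)–(6,15): clear
  edge (6,15)–(0,24): clear
  edge (0,24)–(0,19): clear
  midpoint (25/2,5) outside
  → clear
Obstacle 4 [(13,6) (22,1) (23,1) (22,6) (17,11)]:
  edge (13,6)–(22,1): clear
  edge (22,1)–(23,1): clear
  edge (23,1)–(22,6): clear
  edge (22,6)–(17,11): clear
  edge (17,11)–(13,6): clear
  midpoint (25/2,5) outside
  → clear

FREE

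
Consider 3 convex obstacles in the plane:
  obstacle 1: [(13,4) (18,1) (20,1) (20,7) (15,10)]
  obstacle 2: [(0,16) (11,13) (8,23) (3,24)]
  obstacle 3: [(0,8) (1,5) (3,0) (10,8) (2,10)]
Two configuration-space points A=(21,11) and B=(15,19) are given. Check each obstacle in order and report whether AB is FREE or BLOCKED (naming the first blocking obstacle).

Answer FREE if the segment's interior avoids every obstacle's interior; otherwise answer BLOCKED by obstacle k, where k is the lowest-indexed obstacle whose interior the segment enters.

FREE

Obstacle 1 [(13,4) (18,1) (20,1) (20,7) (15,10)]:
  edge (13,4)–(18,1): clear
  edge (18,1)–(20,1): clear
  edge (20,1)–(20,7): clear
  edge (20,7)–(15,10): clear
  edge (15,10)–(13,4): clear
  midpoint (18,15) outside
  → clear
Obstacle 2 [(0,16) (11,13) (8,23) (3,24)]:
  edge (0,16)–(11,13): clear
  edge (11,13)–(8,23): clear
  edge (8,23)–(3,24): clear
  edge (3,24)–(0,16): clear
  midpoint (18,15) outside
  → clear
Obstacle 3 [(0,8) (1,5) (3,0) (10,8) (2,10)]:
  edge (0,8)–(1,5): clear
  edge (1,5)–(3,0): clear
  edge (3,0)–(10,8): clear
  edge (10,8)–(2,10): clear
  edge (2,10)–(0,8): clear
  midpoint (18,15) outside
  → clear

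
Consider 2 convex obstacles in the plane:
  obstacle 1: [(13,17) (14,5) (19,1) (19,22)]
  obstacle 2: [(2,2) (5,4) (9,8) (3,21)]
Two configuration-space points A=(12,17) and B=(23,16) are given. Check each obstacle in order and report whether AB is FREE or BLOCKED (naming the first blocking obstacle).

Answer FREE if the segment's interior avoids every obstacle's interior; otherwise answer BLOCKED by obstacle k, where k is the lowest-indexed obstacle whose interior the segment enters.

BLOCKED by obstacle 1

Obstacle 1 [(13,17) (14,5) (19,1) (19,22)]:
  edge (13,17)–(14,5): crosses AB
  edge (14,5)–(19,1): clear
  edge (19,1)–(19,22): crosses AB
  edge (19,22)–(13,17): clear
  → BLOCKED
Obstacle 2 [(2,2) (5,4) (9,8) (3,21)]:
  edge (2,2)–(5,4): clear
  edge (5,4)–(9,8): clear
  edge (9,8)–(3,21): clear
  edge (3,21)–(2,2): clear
  midpoint (35/2,33/2) outside
  → clear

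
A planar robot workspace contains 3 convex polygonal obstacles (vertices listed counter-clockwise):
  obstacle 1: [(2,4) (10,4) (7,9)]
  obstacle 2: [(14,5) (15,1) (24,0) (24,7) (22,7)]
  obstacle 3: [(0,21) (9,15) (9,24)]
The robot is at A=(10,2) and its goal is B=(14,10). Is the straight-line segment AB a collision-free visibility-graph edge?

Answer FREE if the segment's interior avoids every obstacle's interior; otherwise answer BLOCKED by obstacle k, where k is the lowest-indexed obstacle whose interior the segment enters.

Obstacle 1 [(2,4) (10,4) (7,9)]:
  edge (2,4)–(10,4): clear
  edge (10,4)–(7,9): clear
  edge (7,9)–(2,4): clear
  midpoint (12,6) outside
  → clear
Obstacle 2 [(14,5) (15,1) (24,0) (24,7) (22,7)]:
  edge (14,5)–(15,1): clear
  edge (15,1)–(24,0): clear
  edge (24,0)–(24,7): clear
  edge (24,7)–(22,7): clear
  edge (22,7)–(14,5): clear
  midpoint (12,6) outside
  → clear
Obstacle 3 [(0,21) (9,15) (9,24)]:
  edge (0,21)–(9,15): clear
  edge (9,15)–(9,24): clear
  edge (9,24)–(0,21): clear
  midpoint (12,6) outside
  → clear

FREE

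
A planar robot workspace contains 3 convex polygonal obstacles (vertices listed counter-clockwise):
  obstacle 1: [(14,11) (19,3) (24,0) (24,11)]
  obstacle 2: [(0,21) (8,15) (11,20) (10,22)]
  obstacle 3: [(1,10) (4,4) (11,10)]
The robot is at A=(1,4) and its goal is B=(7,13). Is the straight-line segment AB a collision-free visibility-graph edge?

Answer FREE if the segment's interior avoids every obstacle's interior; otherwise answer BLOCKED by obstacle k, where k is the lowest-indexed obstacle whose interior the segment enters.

Obstacle 1 [(14,11) (19,3) (24,0) (24,11)]:
  edge (14,11)–(19,3): clear
  edge (19,3)–(24,0): clear
  edge (24,0)–(24,11): clear
  edge (24,11)–(14,11): clear
  midpoint (4,17/2) outside
  → clear
Obstacle 2 [(0,21) (8,15) (11,20) (10,22)]:
  edge (0,21)–(8,15): clear
  edge (8,15)–(11,20): clear
  edge (11,20)–(10,22): clear
  edge (10,22)–(0,21): clear
  midpoint (4,17/2) outside
  → clear
Obstacle 3 [(1,10) (4,4) (11,10)]:
  edge (1,10)–(4,4): crosses AB
  edge (4,4)–(11,10): clear
  edge (11,10)–(1,10): crosses AB
  → BLOCKED

BLOCKED by obstacle 3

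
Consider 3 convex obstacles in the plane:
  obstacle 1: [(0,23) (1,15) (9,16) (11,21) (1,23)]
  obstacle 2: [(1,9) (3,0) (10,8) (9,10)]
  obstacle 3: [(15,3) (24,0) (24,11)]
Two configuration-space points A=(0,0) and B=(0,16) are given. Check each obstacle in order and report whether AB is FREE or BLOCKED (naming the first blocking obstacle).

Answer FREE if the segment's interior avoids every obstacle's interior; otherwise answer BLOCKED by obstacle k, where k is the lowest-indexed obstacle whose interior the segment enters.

FREE

Obstacle 1 [(0,23) (1,15) (9,16) (11,21) (1,23)]:
  edge (0,23)–(1,15): clear
  edge (1,15)–(9,16): clear
  edge (9,16)–(11,21): clear
  edge (11,21)–(1,23): clear
  edge (1,23)–(0,23): clear
  midpoint (0,8) outside
  → clear
Obstacle 2 [(1,9) (3,0) (10,8) (9,10)]:
  edge (1,9)–(3,0): clear
  edge (3,0)–(10,8): clear
  edge (10,8)–(9,10): clear
  edge (9,10)–(1,9): clear
  midpoint (0,8) outside
  → clear
Obstacle 3 [(15,3) (24,0) (24,11)]:
  edge (15,3)–(24,0): clear
  edge (24,0)–(24,11): clear
  edge (24,11)–(15,3): clear
  midpoint (0,8) outside
  → clear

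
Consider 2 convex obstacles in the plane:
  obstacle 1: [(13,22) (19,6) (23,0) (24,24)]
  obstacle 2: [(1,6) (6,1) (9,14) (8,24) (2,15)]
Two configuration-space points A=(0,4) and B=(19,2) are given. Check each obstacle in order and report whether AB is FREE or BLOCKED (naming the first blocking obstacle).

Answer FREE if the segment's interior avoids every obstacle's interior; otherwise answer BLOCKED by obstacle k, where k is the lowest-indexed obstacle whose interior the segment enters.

Obstacle 1 [(13,22) (19,6) (23,0) (24,24)]:
  edge (13,22)–(19,6): clear
  edge (19,6)–(23,0): clear
  edge (23,0)–(24,24): clear
  edge (24,24)–(13,22): clear
  midpoint (19/2,3) outside
  → clear
Obstacle 2 [(1,6) (6,1) (9,14) (8,24) (2,15)]:
  edge (1,6)–(6,1): crosses AB
  edge (6,1)–(9,14): crosses AB
  edge (9,14)–(8,24): clear
  edge (8,24)–(2,15): clear
  edge (2,15)–(1,6): clear
  → BLOCKED

BLOCKED by obstacle 2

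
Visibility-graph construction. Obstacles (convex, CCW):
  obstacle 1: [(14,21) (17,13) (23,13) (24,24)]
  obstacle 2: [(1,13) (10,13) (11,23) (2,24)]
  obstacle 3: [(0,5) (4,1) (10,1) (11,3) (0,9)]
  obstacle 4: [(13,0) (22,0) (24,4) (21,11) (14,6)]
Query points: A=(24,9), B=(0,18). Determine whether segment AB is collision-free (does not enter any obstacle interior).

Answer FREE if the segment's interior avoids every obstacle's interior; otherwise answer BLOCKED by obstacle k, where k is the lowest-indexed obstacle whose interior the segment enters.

BLOCKED by obstacle 2

Obstacle 1 [(14,21) (17,13) (23,13) (24,24)]:
  edge (14,21)–(17,13): clear
  edge (17,13)–(23,13): clear
  edge (23,13)–(24,24): clear
  edge (24,24)–(14,21): clear
  midpoint (12,27/2) outside
  → clear
Obstacle 2 [(1,13) (10,13) (11,23) (2,24)]:
  edge (1,13)–(10,13): clear
  edge (10,13)–(11,23): crosses AB
  edge (11,23)–(2,24): clear
  edge (2,24)–(1,13): crosses AB
  → BLOCKED
Obstacle 3 [(0,5) (4,1) (10,1) (11,3) (0,9)]:
  edge (0,5)–(4,1): clear
  edge (4,1)–(10,1): clear
  edge (10,1)–(11,3): clear
  edge (11,3)–(0,9): clear
  edge (0,9)–(0,5): clear
  midpoint (12,27/2) outside
  → clear
Obstacle 4 [(13,0) (22,0) (24,4) (21,11) (14,6)]:
  edge (13,0)–(22,0): clear
  edge (22,0)–(24,4): clear
  edge (24,4)–(21,11): crosses AB
  edge (21,11)–(14,6): crosses AB
  edge (14,6)–(13,0): clear
  → BLOCKED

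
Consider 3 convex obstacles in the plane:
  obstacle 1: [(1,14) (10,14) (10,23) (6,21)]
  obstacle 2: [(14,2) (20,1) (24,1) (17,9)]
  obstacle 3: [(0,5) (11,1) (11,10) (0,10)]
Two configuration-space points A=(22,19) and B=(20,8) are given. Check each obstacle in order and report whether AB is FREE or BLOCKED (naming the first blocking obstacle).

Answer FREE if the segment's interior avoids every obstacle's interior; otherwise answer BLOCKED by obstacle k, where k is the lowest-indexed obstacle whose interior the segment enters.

FREE

Obstacle 1 [(1,14) (10,14) (10,23) (6,21)]:
  edge (1,14)–(10,14): clear
  edge (10,14)–(10,23): clear
  edge (10,23)–(6,21): clear
  edge (6,21)–(1,14): clear
  midpoint (21,27/2) outside
  → clear
Obstacle 2 [(14,2) (20,1) (24,1) (17,9)]:
  edge (14,2)–(20,1): clear
  edge (20,1)–(24,1): clear
  edge (24,1)–(17,9): clear
  edge (17,9)–(14,2): clear
  midpoint (21,27/2) outside
  → clear
Obstacle 3 [(0,5) (11,1) (11,10) (0,10)]:
  edge (0,5)–(11,1): clear
  edge (11,1)–(11,10): clear
  edge (11,10)–(0,10): clear
  edge (0,10)–(0,5): clear
  midpoint (21,27/2) outside
  → clear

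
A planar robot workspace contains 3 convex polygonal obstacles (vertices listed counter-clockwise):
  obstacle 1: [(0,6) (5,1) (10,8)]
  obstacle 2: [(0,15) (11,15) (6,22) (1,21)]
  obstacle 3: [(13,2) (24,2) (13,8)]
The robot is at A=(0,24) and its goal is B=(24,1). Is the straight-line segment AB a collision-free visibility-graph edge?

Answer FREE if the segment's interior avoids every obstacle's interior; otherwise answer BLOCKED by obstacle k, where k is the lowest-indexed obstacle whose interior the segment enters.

Obstacle 1 [(0,6) (5,1) (10,8)]:
  edge (0,6)–(5,1): clear
  edge (5,1)–(10,8): clear
  edge (10,8)–(0,6): clear
  midpoint (12,25/2) outside
  → clear
Obstacle 2 [(0,15) (11,15) (6,22) (1,21)]:
  edge (0,15)–(11,15): crosses AB
  edge (11,15)–(6,22): clear
  edge (6,22)–(1,21): crosses AB
  edge (1,21)–(0,15): clear
  → BLOCKED
Obstacle 3 [(13,2) (24,2) (13,8)]:
  edge (13,2)–(24,2): crosses AB
  edge (24,2)–(13,8): crosses AB
  edge (13,8)–(13,2): clear
  → BLOCKED

BLOCKED by obstacle 2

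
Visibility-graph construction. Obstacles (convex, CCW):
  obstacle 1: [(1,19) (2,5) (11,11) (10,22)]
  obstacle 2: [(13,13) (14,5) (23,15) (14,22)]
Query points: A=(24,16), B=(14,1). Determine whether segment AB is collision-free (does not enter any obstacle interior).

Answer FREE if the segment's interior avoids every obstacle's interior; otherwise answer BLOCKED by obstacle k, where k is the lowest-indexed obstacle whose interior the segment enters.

Obstacle 1 [(1,19) (2,5) (11,11) (10,22)]:
  edge (1,19)–(2,5): clear
  edge (2,5)–(11,11): clear
  edge (11,11)–(10,22): clear
  edge (10,22)–(1,19): clear
  midpoint (19,17/2) outside
  → clear
Obstacle 2 [(13,13) (14,5) (23,15) (14,22)]:
  edge (13,13)–(14,5): clear
  edge (14,5)–(23,15): clear
  edge (23,15)–(14,22): clear
  edge (14,22)–(13,13): clear
  midpoint (19,17/2) outside
  → clear

FREE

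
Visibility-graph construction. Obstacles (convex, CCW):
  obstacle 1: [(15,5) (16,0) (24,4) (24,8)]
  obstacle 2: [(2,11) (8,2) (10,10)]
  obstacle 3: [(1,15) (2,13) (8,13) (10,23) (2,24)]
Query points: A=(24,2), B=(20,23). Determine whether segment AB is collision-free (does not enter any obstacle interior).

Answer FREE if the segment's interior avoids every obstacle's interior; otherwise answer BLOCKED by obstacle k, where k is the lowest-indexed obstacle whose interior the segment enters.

BLOCKED by obstacle 1

Obstacle 1 [(15,5) (16,0) (24,4) (24,8)]:
  edge (15,5)–(16,0): clear
  edge (16,0)–(24,4): crosses AB
  edge (24,4)–(24,8): clear
  edge (24,8)–(15,5): crosses AB
  → BLOCKED
Obstacle 2 [(2,11) (8,2) (10,10)]:
  edge (2,11)–(8,2): clear
  edge (8,2)–(10,10): clear
  edge (10,10)–(2,11): clear
  midpoint (22,25/2) outside
  → clear
Obstacle 3 [(1,15) (2,13) (8,13) (10,23) (2,24)]:
  edge (1,15)–(2,13): clear
  edge (2,13)–(8,13): clear
  edge (8,13)–(10,23): clear
  edge (10,23)–(2,24): clear
  edge (2,24)–(1,15): clear
  midpoint (22,25/2) outside
  → clear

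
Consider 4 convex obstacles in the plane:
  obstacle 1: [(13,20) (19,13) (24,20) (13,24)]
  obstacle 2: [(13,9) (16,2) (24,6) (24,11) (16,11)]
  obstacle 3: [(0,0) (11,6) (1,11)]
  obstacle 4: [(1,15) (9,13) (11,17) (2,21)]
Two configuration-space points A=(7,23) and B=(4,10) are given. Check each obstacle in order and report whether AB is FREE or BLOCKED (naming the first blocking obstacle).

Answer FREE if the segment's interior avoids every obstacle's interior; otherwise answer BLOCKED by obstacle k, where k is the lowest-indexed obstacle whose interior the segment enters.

Obstacle 1 [(13,20) (19,13) (24,20) (13,24)]:
  edge (13,20)–(19,13): clear
  edge (19,13)–(24,20): clear
  edge (24,20)–(13,24): clear
  edge (13,24)–(13,20): clear
  midpoint (11/2,33/2) outside
  → clear
Obstacle 2 [(13,9) (16,2) (24,6) (24,11) (16,11)]:
  edge (13,9)–(16,2): clear
  edge (16,2)–(24,6): clear
  edge (24,6)–(24,11): clear
  edge (24,11)–(16,11): clear
  edge (16,11)–(13,9): clear
  midpoint (11/2,33/2) outside
  → clear
Obstacle 3 [(0,0) (11,6) (1,11)]:
  edge (0,0)–(11,6): clear
  edge (11,6)–(1,11): clear
  edge (1,11)–(0,0): clear
  midpoint (11/2,33/2) outside
  → clear
Obstacle 4 [(1,15) (9,13) (11,17) (2,21)]:
  edge (1,15)–(9,13): crosses AB
  edge (9,13)–(11,17): clear
  edge (11,17)–(2,21): crosses AB
  edge (2,21)–(1,15): clear
  → BLOCKED

BLOCKED by obstacle 4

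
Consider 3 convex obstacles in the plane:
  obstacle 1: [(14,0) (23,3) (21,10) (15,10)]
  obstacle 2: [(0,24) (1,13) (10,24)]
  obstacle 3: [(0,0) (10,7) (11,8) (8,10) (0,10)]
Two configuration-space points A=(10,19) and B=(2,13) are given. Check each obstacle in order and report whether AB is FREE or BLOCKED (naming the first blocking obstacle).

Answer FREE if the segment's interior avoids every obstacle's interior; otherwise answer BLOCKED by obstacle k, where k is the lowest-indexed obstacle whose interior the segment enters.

Obstacle 1 [(14,0) (23,3) (21,10) (15,10)]:
  edge (14,0)–(23,3): clear
  edge (23,3)–(21,10): clear
  edge (21,10)–(15,10): clear
  edge (15,10)–(14,0): clear
  midpoint (6,16) outside
  → clear
Obstacle 2 [(0,24) (1,13) (10,24)]:
  edge (0,24)–(1,13): clear
  edge (1,13)–(10,24): clear
  edge (10,24)–(0,24): clear
  midpoint (6,16) outside
  → clear
Obstacle 3 [(0,0) (10,7) (11,8) (8,10) (0,10)]:
  edge (0,0)–(10,7): clear
  edge (10,7)–(11,8): clear
  edge (11,8)–(8,10): clear
  edge (8,10)–(0,10): clear
  edge (0,10)–(0,0): clear
  midpoint (6,16) outside
  → clear

FREE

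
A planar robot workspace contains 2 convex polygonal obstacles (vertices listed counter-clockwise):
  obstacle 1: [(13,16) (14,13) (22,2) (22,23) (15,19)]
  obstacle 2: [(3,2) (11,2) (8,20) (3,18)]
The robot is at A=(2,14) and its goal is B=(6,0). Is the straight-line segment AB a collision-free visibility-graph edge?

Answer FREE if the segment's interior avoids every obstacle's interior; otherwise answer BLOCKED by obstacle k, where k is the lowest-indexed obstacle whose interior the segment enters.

BLOCKED by obstacle 2

Obstacle 1 [(13,16) (14,13) (22,2) (22,23) (15,19)]:
  edge (13,16)–(14,13): clear
  edge (14,13)–(22,2): clear
  edge (22,2)–(22,23): clear
  edge (22,23)–(15,19): clear
  edge (15,19)–(13,16): clear
  midpoint (4,7) outside
  → clear
Obstacle 2 [(3,2) (11,2) (8,20) (3,18)]:
  edge (3,2)–(11,2): crosses AB
  edge (11,2)–(8,20): clear
  edge (8,20)–(3,18): clear
  edge (3,18)–(3,2): crosses AB
  → BLOCKED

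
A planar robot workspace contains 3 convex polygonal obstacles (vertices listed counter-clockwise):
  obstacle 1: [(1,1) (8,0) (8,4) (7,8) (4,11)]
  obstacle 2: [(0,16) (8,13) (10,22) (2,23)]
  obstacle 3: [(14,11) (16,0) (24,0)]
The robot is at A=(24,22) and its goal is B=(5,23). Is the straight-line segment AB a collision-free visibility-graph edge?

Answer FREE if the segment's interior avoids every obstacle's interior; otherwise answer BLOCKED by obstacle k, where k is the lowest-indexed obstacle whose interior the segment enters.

FREE

Obstacle 1 [(1,1) (8,0) (8,4) (7,8) (4,11)]:
  edge (1,1)–(8,0): clear
  edge (8,0)–(8,4): clear
  edge (8,4)–(7,8): clear
  edge (7,8)–(4,11): clear
  edge (4,11)–(1,1): clear
  midpoint (29/2,45/2) outside
  → clear
Obstacle 2 [(0,16) (8,13) (10,22) (2,23)]:
  edge (0,16)–(8,13): clear
  edge (8,13)–(10,22): clear
  edge (10,22)–(2,23): clear
  edge (2,23)–(0,16): clear
  midpoint (29/2,45/2) outside
  → clear
Obstacle 3 [(14,11) (16,0) (24,0)]:
  edge (14,11)–(16,0): clear
  edge (16,0)–(24,0): clear
  edge (24,0)–(14,11): clear
  midpoint (29/2,45/2) outside
  → clear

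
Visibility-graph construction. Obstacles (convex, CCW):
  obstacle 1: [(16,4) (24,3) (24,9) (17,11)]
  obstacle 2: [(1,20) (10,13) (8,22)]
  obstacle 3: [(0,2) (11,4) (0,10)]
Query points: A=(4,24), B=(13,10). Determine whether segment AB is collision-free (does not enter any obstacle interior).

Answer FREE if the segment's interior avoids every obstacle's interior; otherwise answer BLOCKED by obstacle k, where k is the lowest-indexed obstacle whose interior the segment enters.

BLOCKED by obstacle 2

Obstacle 1 [(16,4) (24,3) (24,9) (17,11)]:
  edge (16,4)–(24,3): clear
  edge (24,3)–(24,9): clear
  edge (24,9)–(17,11): clear
  edge (17,11)–(16,4): clear
  midpoint (17/2,17) outside
  → clear
Obstacle 2 [(1,20) (10,13) (8,22)]:
  edge (1,20)–(10,13): clear
  edge (10,13)–(8,22): crosses AB
  edge (8,22)–(1,20): crosses AB
  → BLOCKED
Obstacle 3 [(0,2) (11,4) (0,10)]:
  edge (0,2)–(11,4): clear
  edge (11,4)–(0,10): clear
  edge (0,10)–(0,2): clear
  midpoint (17/2,17) outside
  → clear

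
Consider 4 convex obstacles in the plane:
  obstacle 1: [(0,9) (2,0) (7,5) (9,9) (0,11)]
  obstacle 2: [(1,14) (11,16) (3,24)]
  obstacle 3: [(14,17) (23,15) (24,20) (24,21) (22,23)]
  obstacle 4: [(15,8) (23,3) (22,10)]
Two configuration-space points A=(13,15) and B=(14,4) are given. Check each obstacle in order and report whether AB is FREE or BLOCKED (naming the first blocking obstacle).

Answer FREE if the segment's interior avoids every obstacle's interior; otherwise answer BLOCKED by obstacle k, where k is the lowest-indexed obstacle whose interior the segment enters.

Obstacle 1 [(0,9) (2,0) (7,5) (9,9) (0,11)]:
  edge (0,9)–(2,0): clear
  edge (2,0)–(7,5): clear
  edge (7,5)–(9,9): clear
  edge (9,9)–(0,11): clear
  edge (0,11)–(0,9): clear
  midpoint (27/2,19/2) outside
  → clear
Obstacle 2 [(1,14) (11,16) (3,24)]:
  edge (1,14)–(11,16): clear
  edge (11,16)–(3,24): clear
  edge (3,24)–(1,14): clear
  midpoint (27/2,19/2) outside
  → clear
Obstacle 3 [(14,17) (23,15) (24,20) (24,21) (22,23)]:
  edge (14,17)–(23,15): clear
  edge (23,15)–(24,20): clear
  edge (24,20)–(24,21): clear
  edge (24,21)–(22,23): clear
  edge (22,23)–(14,17): clear
  midpoint (27/2,19/2) outside
  → clear
Obstacle 4 [(15,8) (23,3) (22,10)]:
  edge (15,8)–(23,3): clear
  edge (23,3)–(22,10): clear
  edge (22,10)–(15,8): clear
  midpoint (27/2,19/2) outside
  → clear

FREE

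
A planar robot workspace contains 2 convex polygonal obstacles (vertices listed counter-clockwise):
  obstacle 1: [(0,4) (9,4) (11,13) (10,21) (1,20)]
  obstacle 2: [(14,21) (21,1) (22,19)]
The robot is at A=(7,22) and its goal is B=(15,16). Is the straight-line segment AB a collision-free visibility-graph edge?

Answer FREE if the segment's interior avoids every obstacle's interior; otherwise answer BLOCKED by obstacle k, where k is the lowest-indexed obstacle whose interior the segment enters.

BLOCKED by obstacle 1

Obstacle 1 [(0,4) (9,4) (11,13) (10,21) (1,20)]:
  edge (0,4)–(9,4): clear
  edge (9,4)–(11,13): clear
  edge (11,13)–(10,21): crosses AB
  edge (10,21)–(1,20): crosses AB
  edge (1,20)–(0,4): clear
  → BLOCKED
Obstacle 2 [(14,21) (21,1) (22,19)]:
  edge (14,21)–(21,1): clear
  edge (21,1)–(22,19): clear
  edge (22,19)–(14,21): clear
  midpoint (11,19) outside
  → clear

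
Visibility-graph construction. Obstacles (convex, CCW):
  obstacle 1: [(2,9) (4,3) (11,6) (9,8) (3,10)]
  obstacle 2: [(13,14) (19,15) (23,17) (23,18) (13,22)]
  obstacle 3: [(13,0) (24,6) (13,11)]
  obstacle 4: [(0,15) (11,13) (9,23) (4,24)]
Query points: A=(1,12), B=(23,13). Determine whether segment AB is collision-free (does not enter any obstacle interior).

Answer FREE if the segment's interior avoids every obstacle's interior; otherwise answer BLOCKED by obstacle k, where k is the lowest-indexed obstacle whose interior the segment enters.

Obstacle 1 [(2,9) (4,3) (11,6) (9,8) (3,10)]:
  edge (2,9)–(4,3): clear
  edge (4,3)–(11,6): clear
  edge (11,6)–(9,8): clear
  edge (9,8)–(3,10): clear
  edge (3,10)–(2,9): clear
  midpoint (12,25/2) outside
  → clear
Obstacle 2 [(13,14) (19,15) (23,17) (23,18) (13,22)]:
  edge (13,14)–(19,15): clear
  edge (19,15)–(23,17): clear
  edge (23,17)–(23,18): clear
  edge (23,18)–(13,22): clear
  edge (13,22)–(13,14): clear
  midpoint (12,25/2) outside
  → clear
Obstacle 3 [(13,0) (24,6) (13,11)]:
  edge (13,0)–(24,6): clear
  edge (24,6)–(13,11): clear
  edge (13,11)–(13,0): clear
  midpoint (12,25/2) outside
  → clear
Obstacle 4 [(0,15) (11,13) (9,23) (4,24)]:
  edge (0,15)–(11,13): clear
  edge (11,13)–(9,23): clear
  edge (9,23)–(4,24): clear
  edge (4,24)–(0,15): clear
  midpoint (12,25/2) outside
  → clear

FREE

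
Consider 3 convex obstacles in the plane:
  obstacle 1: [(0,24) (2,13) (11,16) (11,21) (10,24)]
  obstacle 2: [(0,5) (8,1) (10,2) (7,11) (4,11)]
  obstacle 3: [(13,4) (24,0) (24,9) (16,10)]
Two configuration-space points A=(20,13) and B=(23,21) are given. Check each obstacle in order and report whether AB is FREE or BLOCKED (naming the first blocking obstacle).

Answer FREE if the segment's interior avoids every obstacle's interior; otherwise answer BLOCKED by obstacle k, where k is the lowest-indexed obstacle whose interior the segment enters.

Obstacle 1 [(0,24) (2,13) (11,16) (11,21) (10,24)]:
  edge (0,24)–(2,13): clear
  edge (2,13)–(11,16): clear
  edge (11,16)–(11,21): clear
  edge (11,21)–(10,24): clear
  edge (10,24)–(0,24): clear
  midpoint (43/2,17) outside
  → clear
Obstacle 2 [(0,5) (8,1) (10,2) (7,11) (4,11)]:
  edge (0,5)–(8,1): clear
  edge (8,1)–(10,2): clear
  edge (10,2)–(7,11): clear
  edge (7,11)–(4,11): clear
  edge (4,11)–(0,5): clear
  midpoint (43/2,17) outside
  → clear
Obstacle 3 [(13,4) (24,0) (24,9) (16,10)]:
  edge (13,4)–(24,0): clear
  edge (24,0)–(24,9): clear
  edge (24,9)–(16,10): clear
  edge (16,10)–(13,4): clear
  midpoint (43/2,17) outside
  → clear

FREE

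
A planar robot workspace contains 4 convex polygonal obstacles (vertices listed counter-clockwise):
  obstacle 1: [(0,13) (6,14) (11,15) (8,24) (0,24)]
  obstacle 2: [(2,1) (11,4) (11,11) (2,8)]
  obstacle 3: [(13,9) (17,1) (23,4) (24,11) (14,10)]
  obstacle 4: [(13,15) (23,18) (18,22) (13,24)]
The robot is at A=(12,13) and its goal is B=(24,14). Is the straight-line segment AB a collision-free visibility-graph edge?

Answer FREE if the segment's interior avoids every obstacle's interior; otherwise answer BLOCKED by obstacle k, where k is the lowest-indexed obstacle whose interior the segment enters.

Obstacle 1 [(0,13) (6,14) (11,15) (8,24) (0,24)]:
  edge (0,13)–(6,14): clear
  edge (6,14)–(11,15): clear
  edge (11,15)–(8,24): clear
  edge (8,24)–(0,24): clear
  edge (0,24)–(0,13): clear
  midpoint (18,27/2) outside
  → clear
Obstacle 2 [(2,1) (11,4) (11,11) (2,8)]:
  edge (2,1)–(11,4): clear
  edge (11,4)–(11,11): clear
  edge (11,11)–(2,8): clear
  edge (2,8)–(2,1): clear
  midpoint (18,27/2) outside
  → clear
Obstacle 3 [(13,9) (17,1) (23,4) (24,11) (14,10)]:
  edge (13,9)–(17,1): clear
  edge (17,1)–(23,4): clear
  edge (23,4)–(24,11): clear
  edge (24,11)–(14,10): clear
  edge (14,10)–(13,9): clear
  midpoint (18,27/2) outside
  → clear
Obstacle 4 [(13,15) (23,18) (18,22) (13,24)]:
  edge (13,15)–(23,18): clear
  edge (23,18)–(18,22): clear
  edge (18,22)–(13,24): clear
  edge (13,24)–(13,15): clear
  midpoint (18,27/2) outside
  → clear

FREE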